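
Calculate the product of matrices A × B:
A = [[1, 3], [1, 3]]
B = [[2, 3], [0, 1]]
[[2, 6], [2, 6]]

Matrix multiplication:
C[0][0] = 1×2 + 3×0 = 2
C[0][1] = 1×3 + 3×1 = 6
C[1][0] = 1×2 + 3×0 = 2
C[1][1] = 1×3 + 3×1 = 6
Result: [[2, 6], [2, 6]]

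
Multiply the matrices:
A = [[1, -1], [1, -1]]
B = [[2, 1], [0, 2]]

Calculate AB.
[[2, -1], [2, -1]]

Each entry (i,j) of AB = sum over k of A[i][k]*B[k][j].
(AB)[0][0] = (1)*(2) + (-1)*(0) = 2
(AB)[0][1] = (1)*(1) + (-1)*(2) = -1
(AB)[1][0] = (1)*(2) + (-1)*(0) = 2
(AB)[1][1] = (1)*(1) + (-1)*(2) = -1
AB = [[2, -1], [2, -1]]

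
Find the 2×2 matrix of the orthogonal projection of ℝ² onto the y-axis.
[[0, 0], [0, 1]]

The orthogonal projection onto the line spanned by a nonzero vector u = (a, b) has matrix P = (u uᵀ) / (uᵀ u) = (1/(a² + b²)) · [[a², ab], [ab, b²]].
Here u = (0, 1), so a² + b² = 0 + 1 = 1.
P = (1/1) · [[0, 0], [0, 1]] = [[0, 0], [0, 1]].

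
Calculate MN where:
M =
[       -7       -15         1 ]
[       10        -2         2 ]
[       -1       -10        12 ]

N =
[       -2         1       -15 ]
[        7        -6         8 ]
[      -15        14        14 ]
MN =
[     -106        97        -1 ]
[      -64        50      -138 ]
[     -248       227       103 ]

Matrix multiplication: (MN)[i][j] = sum over k of M[i][k] * N[k][j].
  (MN)[0][0] = (-7)*(-2) + (-15)*(7) + (1)*(-15) = -106
  (MN)[0][1] = (-7)*(1) + (-15)*(-6) + (1)*(14) = 97
  (MN)[0][2] = (-7)*(-15) + (-15)*(8) + (1)*(14) = -1
  (MN)[1][0] = (10)*(-2) + (-2)*(7) + (2)*(-15) = -64
  (MN)[1][1] = (10)*(1) + (-2)*(-6) + (2)*(14) = 50
  (MN)[1][2] = (10)*(-15) + (-2)*(8) + (2)*(14) = -138
  (MN)[2][0] = (-1)*(-2) + (-10)*(7) + (12)*(-15) = -248
  (MN)[2][1] = (-1)*(1) + (-10)*(-6) + (12)*(14) = 227
  (MN)[2][2] = (-1)*(-15) + (-10)*(8) + (12)*(14) = 103
MN =
[     -106        97        -1 ]
[      -64        50      -138 ]
[     -248       227       103 ]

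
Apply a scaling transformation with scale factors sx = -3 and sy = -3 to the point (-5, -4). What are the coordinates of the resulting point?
(15, 12)

Scaling matrix:
[[-3, 0], [0, -3]]
Result: (-5 × -3, -4 × -3) = (15, 12)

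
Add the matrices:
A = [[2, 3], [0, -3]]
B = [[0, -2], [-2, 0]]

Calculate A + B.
[[2, 1], [-2, -3]]

Add corresponding elements:
(2)+(0)=2
(3)+(-2)=1
(0)+(-2)=-2
(-3)+(0)=-3
A + B = [[2, 1], [-2, -3]]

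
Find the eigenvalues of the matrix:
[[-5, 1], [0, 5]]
λ = -5 and λ = 5

Characteristic equation: det(A - λI) = 0
λ² - (trace)λ + (det) = 0
λ² - (0)λ + (-25) = 0
λ² - 0λ - 25 = 0
Solving: λ = -5, 5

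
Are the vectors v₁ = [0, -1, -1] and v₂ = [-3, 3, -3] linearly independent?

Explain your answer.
Yes, linearly independent

Two vectors are linearly dependent iff one is a scalar multiple of the other.
No single scalar k satisfies v₂ = k·v₁ (the ratios of corresponding entries disagree), so v₁ and v₂ are linearly independent.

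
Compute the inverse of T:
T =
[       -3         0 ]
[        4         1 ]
det(T) = -3
T⁻¹ =
[     -1/3         0 ]
[      4/3         1 ]

For a 2×2 matrix T = [[a, b], [c, d]] with det(T) ≠ 0, T⁻¹ = (1/det(T)) * [[d, -b], [-c, a]].
det(T) = (-3)*(1) - (0)*(4) = -3 - 0 = -3.
T⁻¹ = (1/-3) * [[1, 0], [-4, -3]].
Dividing each entry by -3 and reducing:
T⁻¹ =
[     -1/3         0 ]
[      4/3         1 ]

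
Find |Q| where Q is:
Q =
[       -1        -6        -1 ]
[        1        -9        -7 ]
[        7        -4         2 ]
det(Q) = 293

Expand along row 0 (cofactor expansion): det(Q) = a*(e*i - f*h) - b*(d*i - f*g) + c*(d*h - e*g), where the 3×3 is [[a, b, c], [d, e, f], [g, h, i]].
Minor M_00 = (-9)*(2) - (-7)*(-4) = -18 - 28 = -46.
Minor M_01 = (1)*(2) - (-7)*(7) = 2 + 49 = 51.
Minor M_02 = (1)*(-4) - (-9)*(7) = -4 + 63 = 59.
det(Q) = (-1)*(-46) - (-6)*(51) + (-1)*(59) = 46 + 306 - 59 = 293.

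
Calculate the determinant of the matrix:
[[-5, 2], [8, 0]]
-16

For a 2×2 matrix [[a, b], [c, d]], det = ad - bc
det = (-5)(0) - (2)(8) = 0 - 16 = -16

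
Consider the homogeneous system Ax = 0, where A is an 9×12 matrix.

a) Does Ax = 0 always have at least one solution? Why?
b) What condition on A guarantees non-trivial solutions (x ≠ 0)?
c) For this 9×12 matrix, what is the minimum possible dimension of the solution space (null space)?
a) Yes, x = 0 is always a solution. b) When A has linearly dependent columns (rank < n). c) Minimum nullity = 3.

a) x = 0 satisfies A·0 = 0, so the zero vector is always a solution.
b) Non-trivial solutions exist iff the columns of A are linearly dependent, equivalently rank(A) < n (the number of columns).
c) By rank-nullity, rank(A) + nullity(A) = n = 12. Since A has only 9 rows, rank(A) ≤ 9, so nullity(A) ≥ 12 - 9 = 3.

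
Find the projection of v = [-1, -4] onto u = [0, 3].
[0, -4]

The projection of v onto u is proj_u(v) = ((v·u) / (u·u)) · u.
v·u = (-1)*(0) + (-4)*(3) = -12.
u·u = (0)*(0) + (3)*(3) = 9.
coefficient = -12 / 9 = -4/3.
proj_u(v) = -4/3 · [0, 3] = [0, -4].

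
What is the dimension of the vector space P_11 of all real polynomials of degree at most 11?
Dimension = 12

A polynomial of degree at most 11 can be written as a₀ + a₁x + a₂x² + … + a_11x^11, with 12 free coefficients a₀, …, a_11.
The set {1, x, x², …, x^11} is a basis: it spans P_11 (every such polynomial is a linear combination of these) and is linearly independent (a polynomial is zero iff all its coefficients are zero).
Therefore dim(P_11) = 11 + 1 = 12.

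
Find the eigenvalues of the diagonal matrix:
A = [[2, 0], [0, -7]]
λ₁ = 2, λ₂ = -7

The characteristic polynomial of A is det(A - λI) = (2 - λ)(-7 - λ) = 0.
The roots are λ = 2 and λ = -7, so the eigenvalues are the diagonal entries.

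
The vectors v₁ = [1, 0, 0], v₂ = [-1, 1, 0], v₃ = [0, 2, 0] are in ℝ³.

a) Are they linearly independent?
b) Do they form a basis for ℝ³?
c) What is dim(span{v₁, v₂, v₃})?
Not independent, not a basis, dim(span) = 2

Check whether v₃ can be written as a linear combination of v₁ and v₂.
v₃ = (2)·v₁ + (2)·v₂ = [0, 2, 0], so the three vectors are linearly dependent.
Thus they do not form a basis for ℝ³, and dim(span{v₁, v₂, v₃}) = 2 (spanned by v₁ and v₂).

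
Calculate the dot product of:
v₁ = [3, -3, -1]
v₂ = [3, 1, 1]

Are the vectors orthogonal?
5, No

The dot product is the sum of products of corresponding components.
v₁·v₂ = (3)*(3) + (-3)*(1) + (-1)*(1) = 9 - 3 - 1 = 5.
Two vectors are orthogonal iff their dot product is 0; here the dot product is 5, so the vectors are not orthogonal.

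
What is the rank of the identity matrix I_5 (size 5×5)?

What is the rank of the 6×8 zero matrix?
rank(I_5) = 5, rank(0) = 0

The identity I_5 has 5 columns that are the standard basis vectors e_1, …, e_5. These are linearly independent, so all 5 columns are pivots and rank(I_5) = 5.
The 6×8 zero matrix has every entry zero, so every row is the zero row and there are no pivots; rank(0) = 0.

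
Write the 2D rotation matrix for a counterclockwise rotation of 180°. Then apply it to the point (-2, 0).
R = [[-1, 0], [0, -1]]; R·(-2, 0) = (2, 0)

Rotation matrix formula: R(θ) = [[cos θ, -sin θ], [sin θ, cos θ]]
For θ = 180°:
cos(180°) = -1
sin(180°) = 0
R = [[-1, 0], [0, -1]]
Apply to (-2, 0): [-1·-2 + (0)·0, 0·-2 + -1·0] = (2, 0)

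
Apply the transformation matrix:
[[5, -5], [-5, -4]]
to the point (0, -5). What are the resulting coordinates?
(25, 20)

Matrix multiplication:
[[5, -5], [-5, -4]] × [0, -5]ᵀ
= [5×0 + -5×-5, -5×0 + -4×-5]ᵀ
= [25.0000, 20.0000]ᵀ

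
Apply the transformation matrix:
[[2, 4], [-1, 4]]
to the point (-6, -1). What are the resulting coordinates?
(-16, 2)

Matrix multiplication:
[[2, 4], [-1, 4]] × [-6, -1]ᵀ
= [2×-6 + 4×-1, -1×-6 + 4×-1]ᵀ
= [-16.0000, 2.0000]ᵀ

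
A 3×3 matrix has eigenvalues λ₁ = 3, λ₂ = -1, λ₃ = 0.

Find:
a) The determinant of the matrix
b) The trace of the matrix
det = 0, trace = 2

Two standard eigenvalue identities:
- det(A) equals the product of the eigenvalues (counted with multiplicity).
- trace(A) equals the sum of the eigenvalues.
det(A) = (3)*(-1)*(0) = 0.
trace(A) = 3 - 1 + 0 = 2.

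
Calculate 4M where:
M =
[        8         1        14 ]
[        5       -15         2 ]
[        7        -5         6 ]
4M =
[       32         4        56 ]
[       20       -60         8 ]
[       28       -20        24 ]

Scalar multiplication is elementwise: (4M)[i][j] = 4 * M[i][j].
  (4M)[0][0] = 4 * (8) = 32
  (4M)[0][1] = 4 * (1) = 4
  (4M)[0][2] = 4 * (14) = 56
  (4M)[1][0] = 4 * (5) = 20
  (4M)[1][1] = 4 * (-15) = -60
  (4M)[1][2] = 4 * (2) = 8
  (4M)[2][0] = 4 * (7) = 28
  (4M)[2][1] = 4 * (-5) = -20
  (4M)[2][2] = 4 * (6) = 24
4M =
[       32         4        56 ]
[       20       -60         8 ]
[       28       -20        24 ]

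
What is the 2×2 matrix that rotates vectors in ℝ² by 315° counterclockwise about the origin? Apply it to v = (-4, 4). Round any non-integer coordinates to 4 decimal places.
R = [[√2/2, √2/2], [-√2/2, √2/2]]; R·v = (0.0000, 5.6569)

A counterclockwise rotation by angle θ in ℝ² has matrix R(θ) = [[cos θ, -sin θ], [sin θ, cos θ]].
For θ = 315°: cos θ = √2/2, sin θ = -√2/2.
R(315°) = [[√2/2, √2/2], [-√2/2, √2/2]].
R·v = [√2/2·-4 + (√2/2)·4, -√2/2·-4 + √2/2·4] = (0.0000, 5.6569).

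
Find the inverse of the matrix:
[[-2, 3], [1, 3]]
[[-1/3, 1/3], [1/9, 2/9]]

For [[a,b],[c,d]], inverse = (1/det)·[[d,-b],[-c,a]]
det = -2·3 - 3·1 = -9
Inverse = (1/-9)·[[3, -3], [-1, -2]]
        = [[-1/3, 1/3], [1/9, 2/9]]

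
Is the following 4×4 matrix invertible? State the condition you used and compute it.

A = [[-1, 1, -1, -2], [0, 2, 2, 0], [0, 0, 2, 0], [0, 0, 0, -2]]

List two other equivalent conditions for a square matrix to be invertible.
Yes, invertible; det(A) = 8 ≠ 0. Equivalent conditions: rank(A) = 4; Ax = 0 has only the trivial solution; 0 is not an eigenvalue; the columns of A are linearly independent.

To check invertibility, compute det(A).
The given matrix is triangular, so det(A) equals the product of its diagonal entries = 8 ≠ 0.
Since det(A) ≠ 0, A is invertible.
Equivalent conditions for a square matrix A to be invertible:
- rank(A) = 4 (full rank).
- The homogeneous system Ax = 0 has only the trivial solution x = 0.
- 0 is not an eigenvalue of A.
- The columns (equivalently rows) of A are linearly independent.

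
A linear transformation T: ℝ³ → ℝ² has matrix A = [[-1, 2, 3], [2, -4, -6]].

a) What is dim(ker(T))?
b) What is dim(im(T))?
dim(ker) = 2, dim(im) = 1

Observe that row 2 = -2 × row 1 (so the rows are linearly dependent).
Thus rank(A) = 1 (only one linearly independent row).
dim(im(T)) = rank(A) = 1.
By the rank-nullity theorem applied to T: ℝ³ → ℝ², rank(A) + nullity(A) = 3 (the domain dimension), so dim(ker(T)) = 3 - 1 = 2.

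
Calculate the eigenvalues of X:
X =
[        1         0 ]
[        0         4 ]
λ = 1, 4

Solve det(X - λI) = 0. For a 2×2 matrix the characteristic equation is λ² - (trace)λ + det = 0.
trace(X) = a + d = 1 + 4 = 5.
det(X) = a*d - b*c = (1)*(4) - (0)*(0) = 4 - 0 = 4.
Characteristic equation: λ² - (5)λ + (4) = 0.
Discriminant = (5)² - 4*(4) = 25 - 16 = 9.
λ = (5 ± √9) / 2 = (5 ± 3) / 2 = 1, 4.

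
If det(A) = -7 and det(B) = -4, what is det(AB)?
28

Use the multiplicative property of determinants: det(AB) = det(A)*det(B).
det(AB) = (-7)*(-4) = 28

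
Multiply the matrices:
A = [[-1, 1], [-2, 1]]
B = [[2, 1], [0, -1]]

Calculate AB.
[[-2, -2], [-4, -3]]

Each entry (i,j) of AB = sum over k of A[i][k]*B[k][j].
(AB)[0][0] = (-1)*(2) + (1)*(0) = -2
(AB)[0][1] = (-1)*(1) + (1)*(-1) = -2
(AB)[1][0] = (-2)*(2) + (1)*(0) = -4
(AB)[1][1] = (-2)*(1) + (1)*(-1) = -3
AB = [[-2, -2], [-4, -3]]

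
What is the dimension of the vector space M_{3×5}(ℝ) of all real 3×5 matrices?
Dimension = 15

A real 3×5 matrix is determined by its 3·5 = 15 independent entries.
A standard basis is {E_ij : 1 ≤ i ≤ 3, 1 ≤ j ≤ 5}, where E_ij has a 1 in position (i, j) and 0 elsewhere — there are 15 such matrices, and they are linearly independent and span M_{3×5}(ℝ).
Therefore dim(M_{3×5}(ℝ)) = 15.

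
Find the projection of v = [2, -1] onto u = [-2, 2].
[3/2, -3/2]

The projection of v onto u is proj_u(v) = ((v·u) / (u·u)) · u.
v·u = (2)*(-2) + (-1)*(2) = -6.
u·u = (-2)*(-2) + (2)*(2) = 8.
coefficient = -6 / 8 = -3/4.
proj_u(v) = -3/4 · [-2, 2] = [3/2, -3/2].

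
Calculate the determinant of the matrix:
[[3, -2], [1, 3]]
11

For a 2×2 matrix [[a, b], [c, d]], det = ad - bc
det = (3)(3) - (-2)(1) = 9 - -2 = 11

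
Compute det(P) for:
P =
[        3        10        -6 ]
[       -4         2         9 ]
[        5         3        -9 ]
det(P) = 87

Expand along row 0 (cofactor expansion): det(P) = a*(e*i - f*h) - b*(d*i - f*g) + c*(d*h - e*g), where the 3×3 is [[a, b, c], [d, e, f], [g, h, i]].
Minor M_00 = (2)*(-9) - (9)*(3) = -18 - 27 = -45.
Minor M_01 = (-4)*(-9) - (9)*(5) = 36 - 45 = -9.
Minor M_02 = (-4)*(3) - (2)*(5) = -12 - 10 = -22.
det(P) = (3)*(-45) - (10)*(-9) + (-6)*(-22) = -135 + 90 + 132 = 87.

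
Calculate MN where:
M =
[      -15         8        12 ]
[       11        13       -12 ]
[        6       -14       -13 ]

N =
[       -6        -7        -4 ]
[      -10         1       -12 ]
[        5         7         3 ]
MN =
[       70       197         0 ]
[     -256      -148      -236 ]
[       39      -147       105 ]

Matrix multiplication: (MN)[i][j] = sum over k of M[i][k] * N[k][j].
  (MN)[0][0] = (-15)*(-6) + (8)*(-10) + (12)*(5) = 70
  (MN)[0][1] = (-15)*(-7) + (8)*(1) + (12)*(7) = 197
  (MN)[0][2] = (-15)*(-4) + (8)*(-12) + (12)*(3) = 0
  (MN)[1][0] = (11)*(-6) + (13)*(-10) + (-12)*(5) = -256
  (MN)[1][1] = (11)*(-7) + (13)*(1) + (-12)*(7) = -148
  (MN)[1][2] = (11)*(-4) + (13)*(-12) + (-12)*(3) = -236
  (MN)[2][0] = (6)*(-6) + (-14)*(-10) + (-13)*(5) = 39
  (MN)[2][1] = (6)*(-7) + (-14)*(1) + (-13)*(7) = -147
  (MN)[2][2] = (6)*(-4) + (-14)*(-12) + (-13)*(3) = 105
MN =
[       70       197         0 ]
[     -256      -148      -236 ]
[       39      -147       105 ]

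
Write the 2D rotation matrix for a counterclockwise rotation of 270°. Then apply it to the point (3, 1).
R = [[0, 1], [-1, 0]]; R·(3, 1) = (1, -3)

Rotation matrix formula: R(θ) = [[cos θ, -sin θ], [sin θ, cos θ]]
For θ = 270°:
cos(270°) = 0
sin(270°) = -1
R = [[0, 1], [-1, 0]]
Apply to (3, 1): [0·3 + (1)·1, -1·3 + 0·1] = (1, -3)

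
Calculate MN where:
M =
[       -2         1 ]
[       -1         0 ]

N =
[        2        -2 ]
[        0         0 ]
MN =
[       -4         4 ]
[       -2         2 ]

Matrix multiplication: (MN)[i][j] = sum over k of M[i][k] * N[k][j].
  (MN)[0][0] = (-2)*(2) + (1)*(0) = -4
  (MN)[0][1] = (-2)*(-2) + (1)*(0) = 4
  (MN)[1][0] = (-1)*(2) + (0)*(0) = -2
  (MN)[1][1] = (-1)*(-2) + (0)*(0) = 2
MN =
[       -4         4 ]
[       -2         2 ]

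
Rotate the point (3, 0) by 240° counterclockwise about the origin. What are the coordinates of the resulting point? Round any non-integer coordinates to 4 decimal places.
(-1.5000, -2.5981)

Rotation matrix R(θ) = [[cos θ, -sin θ], [sin θ, cos θ]]; for θ = 240°:
R = [[-1/2, √3/2], [-√3/2, -1/2]]
Result: R × [3, 0]ᵀ = [-1/2·3 + (√3/2)·0, -√3/2·3 + (-1/2)·0]ᵀ = (-1.5000, -2.5981)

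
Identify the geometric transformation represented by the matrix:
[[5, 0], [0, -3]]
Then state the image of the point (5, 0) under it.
non-uniform scaling by (5, -3); image of (5, 0) is (25, 0)

This is diagonal with distinct entries, so it scales the x-axis by 5 and the y-axis by -3.
The matrix [[5, 0], [0, -3]] represents: non-uniform scaling by (5, -3).
Applying it to (5, 0): [5·5 + 0·0, 0·5 + -3·0] = (25, 0).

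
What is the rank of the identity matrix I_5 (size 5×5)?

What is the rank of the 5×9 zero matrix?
rank(I_5) = 5, rank(0) = 0

The identity I_5 has 5 columns that are the standard basis vectors e_1, …, e_5. These are linearly independent, so all 5 columns are pivots and rank(I_5) = 5.
The 5×9 zero matrix has every entry zero, so every row is the zero row and there are no pivots; rank(0) = 0.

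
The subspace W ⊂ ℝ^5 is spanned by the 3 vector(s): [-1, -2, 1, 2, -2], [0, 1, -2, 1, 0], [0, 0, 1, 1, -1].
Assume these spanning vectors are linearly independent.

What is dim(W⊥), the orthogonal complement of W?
dim(W⊥) = 2

For any subspace W of ℝ^n, dim(W) + dim(W⊥) = n (the whole-space dimension).
Here the given 3 vectors are linearly independent, so dim(W) = 3.
Thus dim(W⊥) = n - dim(W) = 5 - 3 = 2.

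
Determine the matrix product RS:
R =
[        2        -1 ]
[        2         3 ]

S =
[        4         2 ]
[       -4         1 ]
RS =
[       12         3 ]
[       -4         7 ]

Matrix multiplication: (RS)[i][j] = sum over k of R[i][k] * S[k][j].
  (RS)[0][0] = (2)*(4) + (-1)*(-4) = 12
  (RS)[0][1] = (2)*(2) + (-1)*(1) = 3
  (RS)[1][0] = (2)*(4) + (3)*(-4) = -4
  (RS)[1][1] = (2)*(2) + (3)*(1) = 7
RS =
[       12         3 ]
[       -4         7 ]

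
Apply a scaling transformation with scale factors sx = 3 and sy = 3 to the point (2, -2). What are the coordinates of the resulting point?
(6, -6)

Scaling matrix:
[[3, 0], [0, 3]]
Result: (2 × 3, -2 × 3) = (6, -6)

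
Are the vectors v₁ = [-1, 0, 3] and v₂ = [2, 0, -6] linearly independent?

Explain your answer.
No, linearly dependent (v₂ = -2·v₁)

Check whether there is a scalar k with v₂ = k·v₁.
Comparing components, k = -2 satisfies -2·[-1, 0, 3] = [2, 0, -6].
Since v₂ is a scalar multiple of v₁, the two vectors are linearly dependent.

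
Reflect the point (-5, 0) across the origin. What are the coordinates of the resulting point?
(5, 0)

Reflection across origin: (-5, 0) → (5, 0)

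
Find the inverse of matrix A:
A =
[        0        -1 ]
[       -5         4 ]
det(A) = -5
A⁻¹ =
[     -4/5      -1/5 ]
[       -1         0 ]

For a 2×2 matrix A = [[a, b], [c, d]] with det(A) ≠ 0, A⁻¹ = (1/det(A)) * [[d, -b], [-c, a]].
det(A) = (0)*(4) - (-1)*(-5) = 0 - 5 = -5.
A⁻¹ = (1/-5) * [[4, 1], [5, 0]].
Dividing each entry by -5 and reducing:
A⁻¹ =
[     -4/5      -1/5 ]
[       -1         0 ]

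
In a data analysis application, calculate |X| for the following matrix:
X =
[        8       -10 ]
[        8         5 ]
det(X) = 120

For a 2×2 matrix [[a, b], [c, d]], det = a*d - b*c.
det(X) = (8)*(5) - (-10)*(8) = 40 + 80 = 120.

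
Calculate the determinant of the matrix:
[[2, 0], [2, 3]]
6

For a 2×2 matrix [[a, b], [c, d]], det = ad - bc
det = (2)(3) - (0)(2) = 6 - 0 = 6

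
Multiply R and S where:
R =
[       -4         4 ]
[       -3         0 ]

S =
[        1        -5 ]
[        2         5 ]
RS =
[        4        40 ]
[       -3        15 ]

Matrix multiplication: (RS)[i][j] = sum over k of R[i][k] * S[k][j].
  (RS)[0][0] = (-4)*(1) + (4)*(2) = 4
  (RS)[0][1] = (-4)*(-5) + (4)*(5) = 40
  (RS)[1][0] = (-3)*(1) + (0)*(2) = -3
  (RS)[1][1] = (-3)*(-5) + (0)*(5) = 15
RS =
[        4        40 ]
[       -3        15 ]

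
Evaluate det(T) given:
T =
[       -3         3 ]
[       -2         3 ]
det(T) = -3

For a 2×2 matrix [[a, b], [c, d]], det = a*d - b*c.
det(T) = (-3)*(3) - (3)*(-2) = -9 + 6 = -3.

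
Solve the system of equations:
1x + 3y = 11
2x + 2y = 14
x = 5, y = 2

Use elimination (row reduction):
Equation 1: 1x + 3y = 11.
Equation 2: 2x + 2y = 14.
Multiply Eq1 by 2 and Eq2 by 1: 2x + 6y = 22;  2x + 2y = 14.
Subtract: (-4)y = -8, so y = 2.
Back-substitute into Eq1: 1x + 3*(2) = 11, so x = 5.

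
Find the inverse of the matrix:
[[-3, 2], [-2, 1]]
[[1, -2], [2, -3]]

For [[a,b],[c,d]], inverse = (1/det)·[[d,-b],[-c,a]]
det = -3·1 - 2·-2 = 1
Inverse = (1/1)·[[1, -2], [2, -3]]
        = [[1, -2], [2, -3]]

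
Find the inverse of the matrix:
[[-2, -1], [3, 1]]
[[1, 1], [-3, -2]]

For [[a,b],[c,d]], inverse = (1/det)·[[d,-b],[-c,a]]
det = -2·1 - -1·3 = 1
Inverse = (1/1)·[[1, 1], [-3, -2]]
        = [[1, 1], [-3, -2]]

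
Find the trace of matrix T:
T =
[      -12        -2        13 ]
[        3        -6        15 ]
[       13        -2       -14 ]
tr(T) = -12 - 6 - 14 = -32

The trace of a square matrix is the sum of its diagonal entries.
Diagonal entries of T: T[0][0] = -12, T[1][1] = -6, T[2][2] = -14.
tr(T) = -12 - 6 - 14 = -32.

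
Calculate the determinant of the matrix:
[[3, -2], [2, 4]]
16

For a 2×2 matrix [[a, b], [c, d]], det = ad - bc
det = (3)(4) - (-2)(2) = 12 - -4 = 16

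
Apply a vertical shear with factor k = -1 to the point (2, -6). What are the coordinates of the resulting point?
(2, -8)

Shear matrix for vertical shear with factor k = -1:
[[1, 0], [-1, 1]]
Result: (2, -6) → (2, -8)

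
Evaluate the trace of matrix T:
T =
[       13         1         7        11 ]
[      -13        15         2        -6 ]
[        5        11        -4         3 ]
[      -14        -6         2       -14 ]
tr(T) = 13 + 15 - 4 - 14 = 10

The trace of a square matrix is the sum of its diagonal entries.
Diagonal entries of T: T[0][0] = 13, T[1][1] = 15, T[2][2] = -4, T[3][3] = -14.
tr(T) = 13 + 15 - 4 - 14 = 10.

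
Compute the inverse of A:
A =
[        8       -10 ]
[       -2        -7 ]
det(A) = -76
A⁻¹ =
[     7/76     -5/38 ]
[    -1/38     -2/19 ]

For a 2×2 matrix A = [[a, b], [c, d]] with det(A) ≠ 0, A⁻¹ = (1/det(A)) * [[d, -b], [-c, a]].
det(A) = (8)*(-7) - (-10)*(-2) = -56 - 20 = -76.
A⁻¹ = (1/-76) * [[-7, 10], [2, 8]].
Dividing each entry by -76 and reducing:
A⁻¹ =
[     7/76     -5/38 ]
[    -1/38     -2/19 ]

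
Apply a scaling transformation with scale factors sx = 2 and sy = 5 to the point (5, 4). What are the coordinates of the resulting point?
(10, 20)

Scaling matrix:
[[2, 0], [0, 5]]
Result: (5 × 2, 4 × 5) = (10, 20)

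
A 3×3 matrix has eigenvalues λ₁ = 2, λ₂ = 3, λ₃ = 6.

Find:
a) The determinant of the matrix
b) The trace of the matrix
det = 36, trace = 11

Two standard eigenvalue identities:
- det(A) equals the product of the eigenvalues (counted with multiplicity).
- trace(A) equals the sum of the eigenvalues.
det(A) = (2)*(3)*(6) = 36.
trace(A) = 2 + 3 + 6 = 11.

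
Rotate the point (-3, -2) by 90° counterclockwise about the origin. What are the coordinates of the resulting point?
(2, -3)

Rotation matrix R(θ) = [[cos θ, -sin θ], [sin θ, cos θ]]; for θ = 90°:
R = [[0, -1], [1, 0]]
Result: R × [-3, -2]ᵀ = [0·-3 + (-1)·-2, 1·-3 + (0)·-2]ᵀ = (2, -3)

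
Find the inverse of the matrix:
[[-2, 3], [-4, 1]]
[[1/10, -3/10], [2/5, -1/5]]

For [[a,b],[c,d]], inverse = (1/det)·[[d,-b],[-c,a]]
det = -2·1 - 3·-4 = 10
Inverse = (1/10)·[[1, -3], [4, -2]]
        = [[1/10, -3/10], [2/5, -1/5]]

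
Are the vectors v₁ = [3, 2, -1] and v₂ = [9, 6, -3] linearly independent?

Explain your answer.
No, linearly dependent (v₂ = 3·v₁)

Check whether there is a scalar k with v₂ = k·v₁.
Comparing components, k = 3 satisfies 3·[3, 2, -1] = [9, 6, -3].
Since v₂ is a scalar multiple of v₁, the two vectors are linearly dependent.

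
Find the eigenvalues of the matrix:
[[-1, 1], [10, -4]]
λ = -6 and λ = 1

Characteristic equation: det(A - λI) = 0
λ² - (trace)λ + (det) = 0
λ² - (-5)λ + (-6) = 0
λ² + 5λ - 6 = 0
Solving: λ = -6, 1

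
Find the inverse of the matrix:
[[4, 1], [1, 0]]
[[0, 1], [1, -4]]

For [[a,b],[c,d]], inverse = (1/det)·[[d,-b],[-c,a]]
det = 4·0 - 1·1 = -1
Inverse = (1/-1)·[[0, -1], [-1, 4]]
        = [[0, 1], [1, -4]]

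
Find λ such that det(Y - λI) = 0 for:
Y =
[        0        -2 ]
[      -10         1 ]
λ = -4, 5

Solve det(Y - λI) = 0. For a 2×2 matrix the characteristic equation is λ² - (trace)λ + det = 0.
trace(Y) = a + d = 0 + 1 = 1.
det(Y) = a*d - b*c = (0)*(1) - (-2)*(-10) = 0 - 20 = -20.
Characteristic equation: λ² - (1)λ + (-20) = 0.
Discriminant = (1)² - 4*(-20) = 1 + 80 = 81.
λ = (1 ± √81) / 2 = (1 ± 9) / 2 = -4, 5.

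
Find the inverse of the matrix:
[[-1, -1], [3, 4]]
[[-4, -1], [3, 1]]

For [[a,b],[c,d]], inverse = (1/det)·[[d,-b],[-c,a]]
det = -1·4 - -1·3 = -1
Inverse = (1/-1)·[[4, 1], [-3, -1]]
        = [[-4, -1], [3, 1]]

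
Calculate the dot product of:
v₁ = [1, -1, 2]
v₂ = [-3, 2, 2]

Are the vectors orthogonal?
-1, No

The dot product is the sum of products of corresponding components.
v₁·v₂ = (1)*(-3) + (-1)*(2) + (2)*(2) = -3 - 2 + 4 = -1.
Two vectors are orthogonal iff their dot product is 0; here the dot product is -1, so the vectors are not orthogonal.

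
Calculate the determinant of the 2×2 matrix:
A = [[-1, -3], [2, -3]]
9

For A = [[a, b], [c, d]], det(A) = a*d - b*c.
det(A) = (-1)*(-3) - (-3)*(2) = 3 - -6 = 9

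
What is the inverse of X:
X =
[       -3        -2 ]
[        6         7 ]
det(X) = -9
X⁻¹ =
[     -7/9      -2/9 ]
[      2/3       1/3 ]

For a 2×2 matrix X = [[a, b], [c, d]] with det(X) ≠ 0, X⁻¹ = (1/det(X)) * [[d, -b], [-c, a]].
det(X) = (-3)*(7) - (-2)*(6) = -21 + 12 = -9.
X⁻¹ = (1/-9) * [[7, 2], [-6, -3]].
Dividing each entry by -9 and reducing:
X⁻¹ =
[     -7/9      -2/9 ]
[      2/3       1/3 ]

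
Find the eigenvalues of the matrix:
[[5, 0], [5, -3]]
λ = -3 and λ = 5

Characteristic equation: det(A - λI) = 0
λ² - (trace)λ + (det) = 0
λ² - (2)λ + (-15) = 0
λ² - 2λ - 15 = 0
Solving: λ = -3, 5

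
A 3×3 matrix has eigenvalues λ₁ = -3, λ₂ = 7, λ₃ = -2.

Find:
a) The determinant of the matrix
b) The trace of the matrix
det = 42, trace = 2

Two standard eigenvalue identities:
- det(A) equals the product of the eigenvalues (counted with multiplicity).
- trace(A) equals the sum of the eigenvalues.
det(A) = (-3)*(7)*(-2) = 42.
trace(A) = -3 + 7 - 2 = 2.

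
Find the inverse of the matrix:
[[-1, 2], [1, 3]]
[[-3/5, 2/5], [1/5, 1/5]]

For [[a,b],[c,d]], inverse = (1/det)·[[d,-b],[-c,a]]
det = -1·3 - 2·1 = -5
Inverse = (1/-5)·[[3, -2], [-1, -1]]
        = [[-3/5, 2/5], [1/5, 1/5]]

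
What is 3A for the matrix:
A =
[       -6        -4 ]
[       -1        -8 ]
3A =
[      -18       -12 ]
[       -3       -24 ]

Scalar multiplication is elementwise: (3A)[i][j] = 3 * A[i][j].
  (3A)[0][0] = 3 * (-6) = -18
  (3A)[0][1] = 3 * (-4) = -12
  (3A)[1][0] = 3 * (-1) = -3
  (3A)[1][1] = 3 * (-8) = -24
3A =
[      -18       -12 ]
[       -3       -24 ]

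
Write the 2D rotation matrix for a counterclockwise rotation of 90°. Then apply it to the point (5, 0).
R = [[0, -1], [1, 0]]; R·(5, 0) = (0, 5)

Rotation matrix formula: R(θ) = [[cos θ, -sin θ], [sin θ, cos θ]]
For θ = 90°:
cos(90°) = 0
sin(90°) = 1
R = [[0, -1], [1, 0]]
Apply to (5, 0): [0·5 + (-1)·0, 1·5 + 0·0] = (0, 5)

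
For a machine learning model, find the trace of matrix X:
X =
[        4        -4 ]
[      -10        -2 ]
tr(X) = 4 - 2 = 2

The trace of a square matrix is the sum of its diagonal entries.
Diagonal entries of X: X[0][0] = 4, X[1][1] = -2.
tr(X) = 4 - 2 = 2.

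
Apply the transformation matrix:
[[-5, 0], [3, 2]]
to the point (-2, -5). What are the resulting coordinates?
(10, -16)

Matrix multiplication:
[[-5, 0], [3, 2]] × [-2, -5]ᵀ
= [-5×-2 + 0×-5, 3×-2 + 2×-5]ᵀ
= [10.0000, -16.0000]ᵀ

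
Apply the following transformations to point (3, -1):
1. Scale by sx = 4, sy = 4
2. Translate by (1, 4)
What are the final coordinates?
(13, 0)

Step 1: Scale (3, -1) by (sx, sy) = (4, 4) → (12, -4)
Step 2: Translate by (1, 4) → (13, 0)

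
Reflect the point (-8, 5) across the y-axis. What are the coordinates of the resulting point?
(8, 5)

Reflection across y-axis: (-8, 5) → (8, 5)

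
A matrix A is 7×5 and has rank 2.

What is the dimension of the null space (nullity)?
3

The rank-nullity theorem for an m×n matrix states:
rank(A) + nullity(A) = n (the number of columns).
Here n = 5 and rank(A) = 2, so nullity(A) = 5 - 2 = 3.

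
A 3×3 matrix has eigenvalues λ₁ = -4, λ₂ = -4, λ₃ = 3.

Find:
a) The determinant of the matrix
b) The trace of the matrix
det = 48, trace = -5

Two standard eigenvalue identities:
- det(A) equals the product of the eigenvalues (counted with multiplicity).
- trace(A) equals the sum of the eigenvalues.
det(A) = (-4)*(-4)*(3) = 48.
trace(A) = -4 - 4 + 3 = -5.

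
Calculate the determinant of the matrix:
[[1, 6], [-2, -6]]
6

For a 2×2 matrix [[a, b], [c, d]], det = ad - bc
det = (1)(-6) - (6)(-2) = -6 - -12 = 6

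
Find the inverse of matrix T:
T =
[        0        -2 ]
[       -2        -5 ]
det(T) = -4
T⁻¹ =
[      5/4      -1/2 ]
[     -1/2         0 ]

For a 2×2 matrix T = [[a, b], [c, d]] with det(T) ≠ 0, T⁻¹ = (1/det(T)) * [[d, -b], [-c, a]].
det(T) = (0)*(-5) - (-2)*(-2) = 0 - 4 = -4.
T⁻¹ = (1/-4) * [[-5, 2], [2, 0]].
Dividing each entry by -4 and reducing:
T⁻¹ =
[      5/4      -1/2 ]
[     -1/2         0 ]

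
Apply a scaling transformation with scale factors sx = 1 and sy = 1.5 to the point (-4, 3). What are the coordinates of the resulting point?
(-4, 4.5)

Scaling matrix:
[[1, 0], [0, 1.50]]
Result: (-4 × 1, 3 × 1.5) = (-4, 4.5)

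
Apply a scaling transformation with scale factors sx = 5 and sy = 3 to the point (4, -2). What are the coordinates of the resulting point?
(20, -6)

Scaling matrix:
[[5, 0], [0, 3]]
Result: (4 × 5, -2 × 3) = (20, -6)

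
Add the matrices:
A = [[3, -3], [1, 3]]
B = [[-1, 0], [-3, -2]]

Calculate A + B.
[[2, -3], [-2, 1]]

Add corresponding elements:
(3)+(-1)=2
(-3)+(0)=-3
(1)+(-3)=-2
(3)+(-2)=1
A + B = [[2, -3], [-2, 1]]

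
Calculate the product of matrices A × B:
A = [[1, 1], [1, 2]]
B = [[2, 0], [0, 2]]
[[2, 2], [2, 4]]

Matrix multiplication:
C[0][0] = 1×2 + 1×0 = 2
C[0][1] = 1×0 + 1×2 = 2
C[1][0] = 1×2 + 2×0 = 2
C[1][1] = 1×0 + 2×2 = 4
Result: [[2, 2], [2, 4]]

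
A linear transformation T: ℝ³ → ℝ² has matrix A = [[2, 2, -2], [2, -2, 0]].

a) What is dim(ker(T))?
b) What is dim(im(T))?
dim(ker) = 1, dim(im) = 2

The two rows are not scalar multiples of one another (no single k satisfies row 2 = k × row 1), so they are linearly independent.
Thus rank(A) = 2.
dim(im(T)) = rank(A) = 2.
By the rank-nullity theorem applied to T: ℝ³ → ℝ², rank(A) + nullity(A) = 3 (the domain dimension), so dim(ker(T)) = 3 - 2 = 1.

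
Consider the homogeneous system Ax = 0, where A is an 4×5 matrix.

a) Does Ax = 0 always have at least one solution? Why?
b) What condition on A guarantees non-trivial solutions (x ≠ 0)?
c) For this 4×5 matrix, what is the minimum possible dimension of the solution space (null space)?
a) Yes, x = 0 is always a solution. b) When A has linearly dependent columns (rank < n). c) Minimum nullity = 1.

a) x = 0 satisfies A·0 = 0, so the zero vector is always a solution.
b) Non-trivial solutions exist iff the columns of A are linearly dependent, equivalently rank(A) < n (the number of columns).
c) By rank-nullity, rank(A) + nullity(A) = n = 5. Since A has only 4 rows, rank(A) ≤ 4, so nullity(A) ≥ 5 - 4 = 1.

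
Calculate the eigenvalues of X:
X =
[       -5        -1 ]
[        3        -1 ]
λ = -4, -2

Solve det(X - λI) = 0. For a 2×2 matrix the characteristic equation is λ² - (trace)λ + det = 0.
trace(X) = a + d = -5 - 1 = -6.
det(X) = a*d - b*c = (-5)*(-1) - (-1)*(3) = 5 + 3 = 8.
Characteristic equation: λ² - (-6)λ + (8) = 0.
Discriminant = (-6)² - 4*(8) = 36 - 32 = 4.
λ = (-6 ± √4) / 2 = (-6 ± 2) / 2 = -4, -2.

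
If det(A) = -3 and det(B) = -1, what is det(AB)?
3

Use the multiplicative property of determinants: det(AB) = det(A)*det(B).
det(AB) = (-3)*(-1) = 3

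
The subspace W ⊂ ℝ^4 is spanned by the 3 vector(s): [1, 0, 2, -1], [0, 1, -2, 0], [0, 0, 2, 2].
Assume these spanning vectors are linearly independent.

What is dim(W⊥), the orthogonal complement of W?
dim(W⊥) = 1

For any subspace W of ℝ^n, dim(W) + dim(W⊥) = n (the whole-space dimension).
Here the given 3 vectors are linearly independent, so dim(W) = 3.
Thus dim(W⊥) = n - dim(W) = 4 - 3 = 1.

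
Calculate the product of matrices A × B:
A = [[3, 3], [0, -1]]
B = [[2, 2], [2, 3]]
[[12, 15], [-2, -3]]

Matrix multiplication:
C[0][0] = 3×2 + 3×2 = 12
C[0][1] = 3×2 + 3×3 = 15
C[1][0] = 0×2 + -1×2 = -2
C[1][1] = 0×2 + -1×3 = -3
Result: [[12, 15], [-2, -3]]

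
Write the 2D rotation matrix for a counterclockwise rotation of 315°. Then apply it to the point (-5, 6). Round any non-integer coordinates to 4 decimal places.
R = [[√2/2, √2/2], [-√2/2, √2/2]]; R·(-5, 6) = (0.7071, 7.7782)

Rotation matrix formula: R(θ) = [[cos θ, -sin θ], [sin θ, cos θ]]
For θ = 315°:
cos(315°) = √2/2
sin(315°) = -√2/2
R = [[√2/2, √2/2], [-√2/2, √2/2]]
Apply to (-5, 6): [√2/2·-5 + (√2/2)·6, -√2/2·-5 + √2/2·6] = (0.7071, 7.7782)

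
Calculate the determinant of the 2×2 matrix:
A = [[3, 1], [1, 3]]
8

For A = [[a, b], [c, d]], det(A) = a*d - b*c.
det(A) = (3)*(3) - (1)*(1) = 9 - 1 = 8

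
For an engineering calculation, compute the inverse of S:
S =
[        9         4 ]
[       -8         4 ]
det(S) = 68
S⁻¹ =
[     1/17     -1/17 ]
[     2/17      9/68 ]

For a 2×2 matrix S = [[a, b], [c, d]] with det(S) ≠ 0, S⁻¹ = (1/det(S)) * [[d, -b], [-c, a]].
det(S) = (9)*(4) - (4)*(-8) = 36 + 32 = 68.
S⁻¹ = (1/68) * [[4, -4], [8, 9]].
Dividing each entry by 68 and reducing:
S⁻¹ =
[     1/17     -1/17 ]
[     2/17      9/68 ]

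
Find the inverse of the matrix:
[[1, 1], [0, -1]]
[[1, 1], [0, -1]]

For [[a,b],[c,d]], inverse = (1/det)·[[d,-b],[-c,a]]
det = 1·-1 - 1·0 = -1
Inverse = (1/-1)·[[-1, -1], [0, 1]]
        = [[1, 1], [0, -1]]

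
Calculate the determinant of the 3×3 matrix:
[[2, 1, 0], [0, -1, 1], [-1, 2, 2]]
-9

Expansion along first row:
det = 2·det([[-1,1],[2,2]]) - 1·det([[0,1],[-1,2]]) + 0·det([[0,-1],[-1,2]])
    = 2·(-1·2 - 1·2) - 1·(0·2 - 1·-1) + 0·(0·2 - -1·-1)
    = 2·-4 - 1·1 + 0·-1
    = -8 + -1 + 0 = -9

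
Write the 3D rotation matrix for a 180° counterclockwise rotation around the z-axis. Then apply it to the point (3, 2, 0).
R = [[-1, 0, 0], [0, -1, 0], [0, 0, 1]]; R·(3, 2, 0) = (-3, -2, 0)

Rotation matrix for 180° around z-axis:
cos(180°) = -1, sin(180°) = 0
R = [[-1, 0, 0], [0, -1, 0], [0, 0, 1]]
Apply to (3, 2, 0): R·[3, 2, 0]ᵀ = (-3, -2, 0)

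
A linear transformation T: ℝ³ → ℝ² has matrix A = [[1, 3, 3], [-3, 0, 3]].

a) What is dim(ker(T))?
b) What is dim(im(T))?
dim(ker) = 1, dim(im) = 2

The two rows are not scalar multiples of one another (no single k satisfies row 2 = k × row 1), so they are linearly independent.
Thus rank(A) = 2.
dim(im(T)) = rank(A) = 2.
By the rank-nullity theorem applied to T: ℝ³ → ℝ², rank(A) + nullity(A) = 3 (the domain dimension), so dim(ker(T)) = 3 - 2 = 1.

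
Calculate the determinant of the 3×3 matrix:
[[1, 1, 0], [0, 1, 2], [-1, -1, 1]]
1

Expansion along first row:
det = 1·det([[1,2],[-1,1]]) - 1·det([[0,2],[-1,1]]) + 0·det([[0,1],[-1,-1]])
    = 1·(1·1 - 2·-1) - 1·(0·1 - 2·-1) + 0·(0·-1 - 1·-1)
    = 1·3 - 1·2 + 0·1
    = 3 + -2 + 0 = 1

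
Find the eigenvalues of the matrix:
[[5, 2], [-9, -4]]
λ = -1 and λ = 2

Characteristic equation: det(A - λI) = 0
λ² - (trace)λ + (det) = 0
λ² - (1)λ + (-2) = 0
λ² - 1λ - 2 = 0
Solving: λ = -1, 2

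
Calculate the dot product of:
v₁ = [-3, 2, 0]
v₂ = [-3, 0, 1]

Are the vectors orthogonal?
9, No

The dot product is the sum of products of corresponding components.
v₁·v₂ = (-3)*(-3) + (2)*(0) + (0)*(1) = 9 + 0 + 0 = 9.
Two vectors are orthogonal iff their dot product is 0; here the dot product is 9, so the vectors are not orthogonal.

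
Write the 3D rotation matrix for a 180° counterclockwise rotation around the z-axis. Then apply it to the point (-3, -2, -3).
R = [[-1, 0, 0], [0, -1, 0], [0, 0, 1]]; R·(-3, -2, -3) = (3, 2, -3)

Rotation matrix for 180° around z-axis:
cos(180°) = -1, sin(180°) = 0
R = [[-1, 0, 0], [0, -1, 0], [0, 0, 1]]
Apply to (-3, -2, -3): R·[-3, -2, -3]ᵀ = (3, 2, -3)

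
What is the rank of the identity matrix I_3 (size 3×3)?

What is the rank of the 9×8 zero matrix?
rank(I_3) = 3, rank(0) = 0

The identity I_3 has 3 columns that are the standard basis vectors e_1, …, e_3. These are linearly independent, so all 3 columns are pivots and rank(I_3) = 3.
The 9×8 zero matrix has every entry zero, so every row is the zero row and there are no pivots; rank(0) = 0.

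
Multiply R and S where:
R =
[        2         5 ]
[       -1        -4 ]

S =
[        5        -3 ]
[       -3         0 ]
RS =
[       -5        -6 ]
[        7         3 ]

Matrix multiplication: (RS)[i][j] = sum over k of R[i][k] * S[k][j].
  (RS)[0][0] = (2)*(5) + (5)*(-3) = -5
  (RS)[0][1] = (2)*(-3) + (5)*(0) = -6
  (RS)[1][0] = (-1)*(5) + (-4)*(-3) = 7
  (RS)[1][1] = (-1)*(-3) + (-4)*(0) = 3
RS =
[       -5        -6 ]
[        7         3 ]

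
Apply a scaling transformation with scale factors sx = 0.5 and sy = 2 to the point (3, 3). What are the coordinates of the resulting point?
(1.5, 6)

Scaling matrix:
[[0.50, 0], [0, 2]]
Result: (3 × 0.5, 3 × 2) = (1.5, 6)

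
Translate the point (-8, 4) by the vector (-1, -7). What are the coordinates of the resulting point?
(-9, -3)

Translation by (-1, -7):
x' = -8 + -1 = -9
y' = 4 + -7 = -3
Homogeneous matrix: [[1, 0, -1], [0, 1, -7], [0, 0, 1]]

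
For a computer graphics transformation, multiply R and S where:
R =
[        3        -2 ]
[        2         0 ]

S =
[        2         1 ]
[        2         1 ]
RS =
[        2         1 ]
[        4         2 ]

Matrix multiplication: (RS)[i][j] = sum over k of R[i][k] * S[k][j].
  (RS)[0][0] = (3)*(2) + (-2)*(2) = 2
  (RS)[0][1] = (3)*(1) + (-2)*(1) = 1
  (RS)[1][0] = (2)*(2) + (0)*(2) = 4
  (RS)[1][1] = (2)*(1) + (0)*(1) = 2
RS =
[        2         1 ]
[        4         2 ]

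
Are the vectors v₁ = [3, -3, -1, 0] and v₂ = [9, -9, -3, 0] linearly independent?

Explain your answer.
No, linearly dependent (v₂ = 3·v₁)

Check whether there is a scalar k with v₂ = k·v₁.
Comparing components, k = 3 satisfies 3·[3, -3, -1, 0] = [9, -9, -3, 0].
Since v₂ is a scalar multiple of v₁, the two vectors are linearly dependent.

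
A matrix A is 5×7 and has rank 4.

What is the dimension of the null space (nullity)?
3

The rank-nullity theorem for an m×n matrix states:
rank(A) + nullity(A) = n (the number of columns).
Here n = 7 and rank(A) = 4, so nullity(A) = 7 - 4 = 3.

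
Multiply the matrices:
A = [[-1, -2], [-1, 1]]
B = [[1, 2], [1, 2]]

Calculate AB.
[[-3, -6], [0, 0]]

Each entry (i,j) of AB = sum over k of A[i][k]*B[k][j].
(AB)[0][0] = (-1)*(1) + (-2)*(1) = -3
(AB)[0][1] = (-1)*(2) + (-2)*(2) = -6
(AB)[1][0] = (-1)*(1) + (1)*(1) = 0
(AB)[1][1] = (-1)*(2) + (1)*(2) = 0
AB = [[-3, -6], [0, 0]]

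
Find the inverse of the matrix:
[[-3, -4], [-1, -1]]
[[1, -4], [-1, 3]]

For [[a,b],[c,d]], inverse = (1/det)·[[d,-b],[-c,a]]
det = -3·-1 - -4·-1 = -1
Inverse = (1/-1)·[[-1, 4], [1, -3]]
        = [[1, -4], [-1, 3]]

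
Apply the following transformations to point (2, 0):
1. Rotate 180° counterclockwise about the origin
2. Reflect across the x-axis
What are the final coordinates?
(-2, 0)

Step 1: Rotate 180° → (-2, 0)
Step 2: Reflect across the x-axis → (-2, 0)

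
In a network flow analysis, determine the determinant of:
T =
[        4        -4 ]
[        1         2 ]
det(T) = 12

For a 2×2 matrix [[a, b], [c, d]], det = a*d - b*c.
det(T) = (4)*(2) - (-4)*(1) = 8 + 4 = 12.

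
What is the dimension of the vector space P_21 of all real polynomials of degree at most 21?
Dimension = 22

A polynomial of degree at most 21 can be written as a₀ + a₁x + a₂x² + … + a_21x^21, with 22 free coefficients a₀, …, a_21.
The set {1, x, x², …, x^21} is a basis: it spans P_21 (every such polynomial is a linear combination of these) and is linearly independent (a polynomial is zero iff all its coefficients are zero).
Therefore dim(P_21) = 21 + 1 = 22.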